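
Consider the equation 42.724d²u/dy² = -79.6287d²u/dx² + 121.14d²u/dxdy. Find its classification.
Rewriting in standard form: 79.6287d²u/dx² - 121.14d²u/dxdy + 42.724d²u/dy² = 0. Hyperbolic. (A = 79.6287, B = -121.14, C = 42.724 gives B² - 4AC = 1066.6732848.)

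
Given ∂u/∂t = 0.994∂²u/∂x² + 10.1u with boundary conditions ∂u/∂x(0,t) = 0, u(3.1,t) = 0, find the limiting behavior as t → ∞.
u grows unboundedly. Reaction dominates diffusion (r=10.1 > κπ²/(4L²)≈0.26); solution grows exponentially.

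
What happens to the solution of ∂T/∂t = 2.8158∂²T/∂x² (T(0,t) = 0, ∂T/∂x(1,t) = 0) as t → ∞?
T → 0. Heat escapes through the Dirichlet boundary.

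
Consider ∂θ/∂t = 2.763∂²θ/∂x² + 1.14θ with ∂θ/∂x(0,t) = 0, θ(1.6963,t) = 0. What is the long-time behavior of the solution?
As t → ∞, θ → 0. Diffusion dominates reaction (r=1.14 < κπ²/(4L²)≈2.37); solution decays.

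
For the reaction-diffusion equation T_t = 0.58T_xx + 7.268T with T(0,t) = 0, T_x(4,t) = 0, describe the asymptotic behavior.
T grows unboundedly. Reaction dominates diffusion (r=7.268 > κπ²/(4L²)≈0.09); solution grows exponentially.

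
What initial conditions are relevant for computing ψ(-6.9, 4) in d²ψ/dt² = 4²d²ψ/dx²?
Domain of dependence: [-22.9, 9.1]. Signals travel at speed 4, so data within |x - -6.9| ≤ 4·4 = 16 can reach the point.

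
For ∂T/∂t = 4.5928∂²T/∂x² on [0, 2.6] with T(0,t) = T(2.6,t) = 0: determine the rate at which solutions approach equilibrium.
Eigenvalues: λₙ = 4.5928n²π²/2.6².
First three modes:
  n=1: λ₁ = 4.5928π²/2.6² ≈ 6.705
  n=2: λ₂ = 18.3712π²/2.6² ≈ 26.822 (4× faster decay)
  n=3: λ₃ = 41.3352π²/2.6² ≈ 60.349 (9× faster decay)
As t → ∞, higher modes decay exponentially faster. The n=1 mode dominates: T ~ c₁ sin(πx/2.6) e^{-λ₁t}.
Decay rate: λ₁ = 4.5928π²/2.6² ≈ 6.705.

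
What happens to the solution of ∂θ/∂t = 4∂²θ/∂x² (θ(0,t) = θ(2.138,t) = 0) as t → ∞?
θ → 0. Heat diffuses out through both boundaries.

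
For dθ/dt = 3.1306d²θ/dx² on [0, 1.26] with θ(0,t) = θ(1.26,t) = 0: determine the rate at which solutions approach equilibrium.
Eigenvalues: λₙ = 3.1306n²π²/1.26².
First three modes:
  n=1: λ₁ = 3.1306π²/1.26² ≈ 19.462
  n=2: λ₂ = 12.5224π²/1.26² ≈ 77.848 (4× faster decay)
  n=3: λ₃ = 28.1754π²/1.26² ≈ 175.158 (9× faster decay)
As t → ∞, higher modes decay exponentially faster. The n=1 mode dominates: θ ~ c₁ sin(πx/1.26) e^{-λ₁t}.
Decay rate: λ₁ = 3.1306π²/1.26² ≈ 19.462.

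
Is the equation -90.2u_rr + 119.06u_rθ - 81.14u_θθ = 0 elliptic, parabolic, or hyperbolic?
Computing B² - 4AC with A = -90.2, B = 119.06, C = -81.14: discriminant = -15100.0284 (negative). Answer: elliptic.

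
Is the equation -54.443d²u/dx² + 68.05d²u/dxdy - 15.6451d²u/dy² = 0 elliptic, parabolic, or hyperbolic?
Computing B² - 4AC with A = -54.443, B = 68.05, C = -15.6451: discriminant = 1223.7377828 (positive). Answer: hyperbolic.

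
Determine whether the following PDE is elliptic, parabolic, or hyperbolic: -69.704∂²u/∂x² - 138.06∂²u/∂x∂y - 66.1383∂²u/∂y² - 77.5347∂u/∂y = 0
Coefficients: A = -69.704, B = -138.06, C = -66.1383. B² - 4AC = 620.1473472, which is positive, so the equation is hyperbolic.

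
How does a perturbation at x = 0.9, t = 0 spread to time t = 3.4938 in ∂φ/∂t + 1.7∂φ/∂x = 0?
At x = 6.83946. The characteristic carries data from (0.9, 0) to (6.83946, 3.4938).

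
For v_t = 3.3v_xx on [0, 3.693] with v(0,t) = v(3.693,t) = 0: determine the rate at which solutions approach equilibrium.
Eigenvalues: λₙ = 3.3n²π²/3.693².
First three modes:
  n=1: λ₁ = 3.3π²/3.693² ≈ 2.388
  n=2: λ₂ = 13.2π²/3.693² ≈ 9.552 (4× faster decay)
  n=3: λ₃ = 29.7π²/3.693² ≈ 21.493 (9× faster decay)
As t → ∞, higher modes decay exponentially faster. The n=1 mode dominates: v ~ c₁ sin(πx/3.693) e^{-λ₁t}.
Decay rate: λ₁ = 3.3π²/3.693² ≈ 2.388.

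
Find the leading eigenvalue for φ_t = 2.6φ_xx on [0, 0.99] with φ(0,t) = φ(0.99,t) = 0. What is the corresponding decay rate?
Eigenvalues: λₙ = 2.6n²π²/0.99².
First three modes:
  n=1: λ₁ = 2.6π²/0.99² ≈ 26.182
  n=2: λ₂ = 10.4π²/0.99² ≈ 104.728 (4× faster decay)
  n=3: λ₃ = 23.4π²/0.99² ≈ 235.638 (9× faster decay)
As t → ∞, higher modes decay exponentially faster. The n=1 mode dominates: φ ~ c₁ sin(πx/0.99) e^{-λ₁t}.
Decay rate: λ₁ = 2.6π²/0.99² ≈ 26.182.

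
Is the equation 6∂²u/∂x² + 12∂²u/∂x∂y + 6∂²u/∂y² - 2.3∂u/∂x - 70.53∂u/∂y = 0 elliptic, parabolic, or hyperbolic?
Computing B² - 4AC with A = 6, B = 12, C = 6: discriminant = 0 (zero). Answer: parabolic.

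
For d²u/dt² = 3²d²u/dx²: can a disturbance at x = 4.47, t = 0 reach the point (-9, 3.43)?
No. The domain of dependence is [-19.29, 1.29], and 4.47 is outside this interval.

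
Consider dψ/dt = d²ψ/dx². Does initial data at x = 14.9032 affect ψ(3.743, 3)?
Yes, for any finite x. The heat equation has infinite propagation speed, so all initial data affects all points at any t > 0.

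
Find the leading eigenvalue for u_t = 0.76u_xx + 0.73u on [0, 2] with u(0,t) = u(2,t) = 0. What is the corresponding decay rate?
Eigenvalues: λₙ = 0.76n²π²/2² - 0.73.
First three modes:
  n=1: λ₁ = 0.76π²/2² - 0.73 ≈ 1.145
  n=2: λ₂ = 3.04π²/2² - 0.73 ≈ 6.771
  n=3: λ₃ = 6.84π²/2² - 0.73 ≈ 16.147
Since 0.76π²/2² ≈ 1.875 > 0.73, all λₙ > 0.
The n=1 mode decays slowest → dominates as t → ∞.
Asymptotic: u ~ c₁ sin(πx/2) e^{-λ₁t} with decay rate λ₁ ≈ 1.145.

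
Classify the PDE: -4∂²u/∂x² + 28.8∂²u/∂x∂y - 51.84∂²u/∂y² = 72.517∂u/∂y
Rewriting in standard form: -4∂²u/∂x² + 28.8∂²u/∂x∂y - 51.84∂²u/∂y² - 72.517∂u/∂y = 0. A = -4, B = 28.8, C = -51.84. Discriminant B² - 4AC = 0. Since 0 = 0, parabolic.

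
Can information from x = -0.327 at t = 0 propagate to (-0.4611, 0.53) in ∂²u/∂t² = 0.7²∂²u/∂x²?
Yes. The domain of dependence is [-0.8321, -0.0901], and -0.327 ∈ [-0.8321, -0.0901].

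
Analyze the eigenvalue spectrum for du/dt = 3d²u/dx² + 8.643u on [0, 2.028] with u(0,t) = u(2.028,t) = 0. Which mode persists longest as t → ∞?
Eigenvalues: λₙ = 3n²π²/2.028² - 8.643.
First three modes:
  n=1: λ₁ = 3π²/2.028² - 8.643 ≈ -1.444
  n=2: λ₂ = 12π²/2.028² - 8.643 ≈ 20.154
  n=3: λ₃ = 27π²/2.028² - 8.643 ≈ 56.15
Since 3π²/2.028² ≈ 7.199 < 8.643, λ₁ < 0.
The n=1 mode grows fastest (−λₙ is largest for n=1) → dominates.
Asymptotic: u ~ c₁ sin(πx/2.028) e^{1.444t} (exponential growth at rate −λ₁ ≈ 1.444).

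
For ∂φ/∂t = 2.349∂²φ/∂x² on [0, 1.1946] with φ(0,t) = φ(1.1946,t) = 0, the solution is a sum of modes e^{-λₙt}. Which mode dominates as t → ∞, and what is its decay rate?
Eigenvalues: λₙ = 2.349n²π²/1.1946².
First three modes:
  n=1: λ₁ = 2.349π²/1.1946² ≈ 16.246
  n=2: λ₂ = 9.396π²/1.1946² ≈ 64.983 (4× faster decay)
  n=3: λ₃ = 21.141π²/1.1946² ≈ 146.211 (9× faster decay)
As t → ∞, higher modes decay exponentially faster. The n=1 mode dominates: φ ~ c₁ sin(πx/1.1946) e^{-λ₁t}.
Decay rate: λ₁ = 2.349π²/1.1946² ≈ 16.246.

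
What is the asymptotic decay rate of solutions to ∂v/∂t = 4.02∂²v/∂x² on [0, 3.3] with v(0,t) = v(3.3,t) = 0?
Eigenvalues: λₙ = 4.02n²π²/3.3².
First three modes:
  n=1: λ₁ = 4.02π²/3.3² ≈ 3.643
  n=2: λ₂ = 16.08π²/3.3² ≈ 14.573 (4× faster decay)
  n=3: λ₃ = 36.18π²/3.3² ≈ 32.79 (9× faster decay)
As t → ∞, higher modes decay exponentially faster. The n=1 mode dominates: v ~ c₁ sin(πx/3.3) e^{-λ₁t}.
Decay rate: λ₁ = 4.02π²/3.3² ≈ 3.643.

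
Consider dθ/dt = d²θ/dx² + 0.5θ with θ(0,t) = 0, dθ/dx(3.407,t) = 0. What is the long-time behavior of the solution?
As t → ∞, θ grows unboundedly. Reaction dominates diffusion (r=0.5 > κπ²/(4L²)≈0.21); solution grows exponentially.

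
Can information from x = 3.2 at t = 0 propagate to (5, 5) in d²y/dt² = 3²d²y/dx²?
Yes. The domain of dependence is [-10, 20], and 3.2 ∈ [-10, 20].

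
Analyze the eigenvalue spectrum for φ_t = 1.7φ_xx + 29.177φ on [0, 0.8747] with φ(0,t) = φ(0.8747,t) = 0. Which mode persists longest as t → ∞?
Eigenvalues: λₙ = 1.7n²π²/0.8747² - 29.177.
First three modes:
  n=1: λ₁ = 1.7π²/0.8747² - 29.177 ≈ -7.247
  n=2: λ₂ = 6.8π²/0.8747² - 29.177 ≈ 58.541
  n=3: λ₃ = 15.3π²/0.8747² - 29.177 ≈ 168.189
Since 1.7π²/0.8747² ≈ 21.93 < 29.177, λ₁ < 0.
The n=1 mode grows fastest (−λₙ is largest for n=1) → dominates.
Asymptotic: φ ~ c₁ sin(πx/0.8747) e^{7.247t} (exponential growth at rate −λ₁ ≈ 7.247).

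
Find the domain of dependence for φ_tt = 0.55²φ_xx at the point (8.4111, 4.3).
Domain of dependence: [6.0461, 10.7761]. Signals travel at speed 0.55, so data within |x - 8.4111| ≤ 0.55·4.3 = 2.365 can reach the point.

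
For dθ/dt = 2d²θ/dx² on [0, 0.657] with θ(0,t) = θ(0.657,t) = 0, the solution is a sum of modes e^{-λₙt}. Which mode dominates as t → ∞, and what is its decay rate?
Eigenvalues: λₙ = 2n²π²/0.657².
First three modes:
  n=1: λ₁ = 2π²/0.657² ≈ 45.73
  n=2: λ₂ = 8π²/0.657² ≈ 182.919 (4× faster decay)
  n=3: λ₃ = 18π²/0.657² ≈ 411.568 (9× faster decay)
As t → ∞, higher modes decay exponentially faster. The n=1 mode dominates: θ ~ c₁ sin(πx/0.657) e^{-λ₁t}.
Decay rate: λ₁ = 2π²/0.657² ≈ 45.73.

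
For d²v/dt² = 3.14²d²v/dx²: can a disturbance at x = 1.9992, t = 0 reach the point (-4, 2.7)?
Yes. The domain of dependence is [-12.478, 4.478], and 1.9992 ∈ [-12.478, 4.478].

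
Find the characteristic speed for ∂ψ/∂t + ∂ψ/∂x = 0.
Speed = 1. Information travels along x - 1t = const (rightward).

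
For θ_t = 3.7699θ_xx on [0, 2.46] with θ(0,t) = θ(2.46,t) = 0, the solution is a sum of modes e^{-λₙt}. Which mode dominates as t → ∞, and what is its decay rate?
Eigenvalues: λₙ = 3.7699n²π²/2.46².
First three modes:
  n=1: λ₁ = 3.7699π²/2.46² ≈ 6.148
  n=2: λ₂ = 15.0796π²/2.46² ≈ 24.593 (4× faster decay)
  n=3: λ₃ = 33.9291π²/2.46² ≈ 55.335 (9× faster decay)
As t → ∞, higher modes decay exponentially faster. The n=1 mode dominates: θ ~ c₁ sin(πx/2.46) e^{-λ₁t}.
Decay rate: λ₁ = 3.7699π²/2.46² ≈ 6.148.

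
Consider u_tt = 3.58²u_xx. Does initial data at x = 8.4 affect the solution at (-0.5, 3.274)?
Yes. The domain of dependence is [-12.22092, 11.22092], and 8.4 ∈ [-12.22092, 11.22092].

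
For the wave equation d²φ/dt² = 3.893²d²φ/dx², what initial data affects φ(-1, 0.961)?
Domain of dependence: [-4.741173, 2.741173]. Signals travel at speed 3.893, so data within |x - -1| ≤ 3.893·0.961 = 3.741173 can reach the point.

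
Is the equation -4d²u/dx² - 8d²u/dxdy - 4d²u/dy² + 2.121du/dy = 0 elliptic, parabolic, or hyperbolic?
Computing B² - 4AC with A = -4, B = -8, C = -4: discriminant = 0 (zero). Answer: parabolic.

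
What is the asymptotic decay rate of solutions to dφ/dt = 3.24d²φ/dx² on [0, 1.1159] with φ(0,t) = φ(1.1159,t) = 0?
Eigenvalues: λₙ = 3.24n²π²/1.1159².
First three modes:
  n=1: λ₁ = 3.24π²/1.1159² ≈ 25.68
  n=2: λ₂ = 12.96π²/1.1159² ≈ 102.72 (4× faster decay)
  n=3: λ₃ = 29.16π²/1.1159² ≈ 231.12 (9× faster decay)
As t → ∞, higher modes decay exponentially faster. The n=1 mode dominates: φ ~ c₁ sin(πx/1.1159) e^{-λ₁t}.
Decay rate: λ₁ = 3.24π²/1.1159² ≈ 25.68.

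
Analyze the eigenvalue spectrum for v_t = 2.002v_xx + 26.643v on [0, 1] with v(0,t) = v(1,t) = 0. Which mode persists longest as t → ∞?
Eigenvalues: λₙ = 2.002n²π²/1² - 26.643.
First three modes:
  n=1: λ₁ = 2.002π² - 26.643 ≈ -6.884
  n=2: λ₂ = 8.008π² - 26.643 ≈ 52.393
  n=3: λ₃ = 18.018π² - 26.643 ≈ 151.188
Since 2.002π² ≈ 19.759 < 26.643, λ₁ < 0.
The n=1 mode grows fastest (−λₙ is largest for n=1) → dominates.
Asymptotic: v ~ c₁ sin(πx/1) e^{6.884t} (exponential growth at rate −λ₁ ≈ 6.884).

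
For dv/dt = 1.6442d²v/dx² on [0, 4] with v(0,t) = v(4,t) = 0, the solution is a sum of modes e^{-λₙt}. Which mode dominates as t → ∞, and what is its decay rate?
Eigenvalues: λₙ = 1.6442n²π²/4².
First three modes:
  n=1: λ₁ = 1.6442π²/4² ≈ 1.014
  n=2: λ₂ = 6.5768π²/4² ≈ 4.057 (4× faster decay)
  n=3: λ₃ = 14.7978π²/4² ≈ 9.128 (9× faster decay)
As t → ∞, higher modes decay exponentially faster. The n=1 mode dominates: v ~ c₁ sin(πx/4) e^{-λ₁t}.
Decay rate: λ₁ = 1.6442π²/4² ≈ 1.014.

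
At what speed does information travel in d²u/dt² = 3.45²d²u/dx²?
Speed = 3.45. Information travels along characteristics x = x₀ ± 3.45t.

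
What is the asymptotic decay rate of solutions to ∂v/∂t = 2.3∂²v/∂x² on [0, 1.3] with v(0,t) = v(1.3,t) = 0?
Eigenvalues: λₙ = 2.3n²π²/1.3².
First three modes:
  n=1: λ₁ = 2.3π²/1.3² ≈ 13.432
  n=2: λ₂ = 9.2π²/1.3² ≈ 53.728 (4× faster decay)
  n=3: λ₃ = 20.7π²/1.3² ≈ 120.888 (9× faster decay)
As t → ∞, higher modes decay exponentially faster. The n=1 mode dominates: v ~ c₁ sin(πx/1.3) e^{-λ₁t}.
Decay rate: λ₁ = 2.3π²/1.3² ≈ 13.432.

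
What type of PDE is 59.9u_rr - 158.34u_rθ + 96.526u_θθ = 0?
With A = 59.9, B = -158.34, C = 96.526, the discriminant is 1943.926. This is a hyperbolic PDE.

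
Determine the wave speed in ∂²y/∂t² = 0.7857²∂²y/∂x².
Speed = 0.7857. Information travels along characteristics x = x₀ ± 0.7857t.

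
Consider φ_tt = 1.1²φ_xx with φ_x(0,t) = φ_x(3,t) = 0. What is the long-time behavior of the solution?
As t → ∞, φ oscillates about a mean that drifts linearly in t (generically unbounded; no decay). There is no damping, so the nonconstant modes persist as standing waves (energy conserved, no decay). But with Neumann conditions at both ends the constant mode has eigenvalue 0: the spatial mean M(t) of φ satisfies M'' = 0, so M(t) = M(0) + M'(0)·t. Unless the initial velocity has zero mean (∫φ_t(x,0)dx = 0), the solution grows linearly in t (unbounded, though not exponentially); if it does have zero mean, the solution stays bounded and simply oscillates.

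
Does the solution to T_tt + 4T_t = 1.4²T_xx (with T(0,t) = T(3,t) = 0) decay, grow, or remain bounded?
T → 0. Damping (γ=4) dissipates energy; oscillations decay exponentially.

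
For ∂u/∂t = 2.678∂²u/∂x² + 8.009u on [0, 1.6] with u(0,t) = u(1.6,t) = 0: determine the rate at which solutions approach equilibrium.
Eigenvalues: λₙ = 2.678n²π²/1.6² - 8.009.
First three modes:
  n=1: λ₁ = 2.678π²/1.6² - 8.009 ≈ 2.316
  n=2: λ₂ = 10.712π²/1.6² - 8.009 ≈ 33.289
  n=3: λ₃ = 24.102π²/1.6² - 8.009 ≈ 84.912
Since 2.678π²/1.6² ≈ 10.325 > 8.009, all λₙ > 0.
The n=1 mode decays slowest → dominates as t → ∞.
Asymptotic: u ~ c₁ sin(πx/1.6) e^{-λ₁t} with decay rate λ₁ ≈ 2.316.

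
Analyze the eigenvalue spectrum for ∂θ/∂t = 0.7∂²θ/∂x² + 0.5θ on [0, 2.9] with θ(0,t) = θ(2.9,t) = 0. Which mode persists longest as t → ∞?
Eigenvalues: λₙ = 0.7n²π²/2.9² - 0.5.
First three modes:
  n=1: λ₁ = 0.7π²/2.9² - 0.5 ≈ 0.321
  n=2: λ₂ = 2.8π²/2.9² - 0.5 ≈ 2.786
  n=3: λ₃ = 6.3π²/2.9² - 0.5 ≈ 6.893
Since 0.7π²/2.9² ≈ 0.821 > 0.5, all λₙ > 0.
The n=1 mode decays slowest → dominates as t → ∞.
Asymptotic: θ ~ c₁ sin(πx/2.9) e^{-λ₁t} with decay rate λ₁ ≈ 0.321.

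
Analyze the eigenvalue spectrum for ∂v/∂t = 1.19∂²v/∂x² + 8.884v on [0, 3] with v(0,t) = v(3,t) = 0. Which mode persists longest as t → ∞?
Eigenvalues: λₙ = 1.19n²π²/3² - 8.884.
First three modes:
  n=1: λ₁ = 1.19π²/3² - 8.884 ≈ -7.579
  n=2: λ₂ = 4.76π²/3² - 8.884 ≈ -3.664
  n=3: λ₃ = 10.71π²/3² - 8.884 ≈ 2.861
Since 1.19π²/3² ≈ 1.305 < 8.884, λ₁ < 0.
The n=1 mode grows fastest (−λₙ is largest for n=1) → dominates.
Asymptotic: v ~ c₁ sin(πx/3) e^{7.579t} (exponential growth at rate −λ₁ ≈ 7.579).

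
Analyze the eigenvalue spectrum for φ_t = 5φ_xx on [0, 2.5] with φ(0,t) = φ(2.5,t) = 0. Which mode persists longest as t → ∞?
Eigenvalues: λₙ = 5n²π²/2.5².
First three modes:
  n=1: λ₁ = 5π²/2.5² ≈ 7.896
  n=2: λ₂ = 20π²/2.5² ≈ 31.583 (4× faster decay)
  n=3: λ₃ = 45π²/2.5² ≈ 71.061 (9× faster decay)
As t → ∞, higher modes decay exponentially faster. The n=1 mode dominates: φ ~ c₁ sin(πx/2.5) e^{-λ₁t}.
Decay rate: λ₁ = 5π²/2.5² ≈ 7.896.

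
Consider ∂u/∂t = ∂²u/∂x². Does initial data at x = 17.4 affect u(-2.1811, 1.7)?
Yes, for any finite x. The heat equation has infinite propagation speed, so all initial data affects all points at any t > 0.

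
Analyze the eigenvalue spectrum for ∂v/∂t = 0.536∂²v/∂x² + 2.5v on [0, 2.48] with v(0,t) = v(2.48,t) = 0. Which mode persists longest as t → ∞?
Eigenvalues: λₙ = 0.536n²π²/2.48² - 2.5.
First three modes:
  n=1: λ₁ = 0.536π²/2.48² - 2.5 ≈ -1.64
  n=2: λ₂ = 2.144π²/2.48² - 2.5 ≈ 0.94
  n=3: λ₃ = 4.824π²/2.48² - 2.5 ≈ 5.241
Since 0.536π²/2.48² ≈ 0.86 < 2.5, λ₁ < 0.
The n=1 mode grows fastest (−λₙ is largest for n=1) → dominates.
Asymptotic: v ~ c₁ sin(πx/2.48) e^{1.64t} (exponential growth at rate −λ₁ ≈ 1.64).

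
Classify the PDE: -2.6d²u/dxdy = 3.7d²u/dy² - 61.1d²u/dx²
Rewriting in standard form: 61.1d²u/dx² - 2.6d²u/dxdy - 3.7d²u/dy² = 0. A = 61.1, B = -2.6, C = -3.7. Discriminant B² - 4AC = 911.04. Since 911.04 > 0, hyperbolic.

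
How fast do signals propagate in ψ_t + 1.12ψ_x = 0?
Speed = 1.12. Information travels along x - 1.12t = const (rightward).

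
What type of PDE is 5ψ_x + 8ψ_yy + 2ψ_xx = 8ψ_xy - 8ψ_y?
Rewriting in standard form: 2ψ_xx - 8ψ_xy + 8ψ_yy + 5ψ_x + 8ψ_y = 0. With A = 2, B = -8, C = 8, the discriminant is 0. This is a parabolic PDE.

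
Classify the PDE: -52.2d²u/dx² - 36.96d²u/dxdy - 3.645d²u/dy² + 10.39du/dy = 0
A = -52.2, B = -36.96, C = -3.645. Discriminant B² - 4AC = 604.9656. Since 604.9656 > 0, hyperbolic.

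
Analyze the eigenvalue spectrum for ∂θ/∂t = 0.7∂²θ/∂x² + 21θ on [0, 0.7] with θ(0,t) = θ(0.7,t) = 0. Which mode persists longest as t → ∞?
Eigenvalues: λₙ = 0.7n²π²/0.7² - 21.
First three modes:
  n=1: λ₁ = 0.7π²/0.7² - 21 ≈ -6.901
  n=2: λ₂ = 2.8π²/0.7² - 21 ≈ 35.398
  n=3: λ₃ = 6.3π²/0.7² - 21 ≈ 105.895
Since 0.7π²/0.7² ≈ 14.099 < 21, λ₁ < 0.
The n=1 mode grows fastest (−λₙ is largest for n=1) → dominates.
Asymptotic: θ ~ c₁ sin(πx/0.7) e^{6.901t} (exponential growth at rate −λ₁ ≈ 6.901).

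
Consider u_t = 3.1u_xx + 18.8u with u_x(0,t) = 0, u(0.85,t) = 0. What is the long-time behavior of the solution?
As t → ∞, u grows unboundedly. Reaction dominates diffusion (r=18.8 > κπ²/(4L²)≈10.59); solution grows exponentially.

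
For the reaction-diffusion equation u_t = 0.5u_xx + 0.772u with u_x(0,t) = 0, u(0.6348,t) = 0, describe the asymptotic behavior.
u → 0. Diffusion dominates reaction (r=0.772 < κπ²/(4L²)≈3.06); solution decays.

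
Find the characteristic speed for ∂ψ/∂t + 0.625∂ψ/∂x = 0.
Speed = 0.625. Information travels along x - 0.625t = const (rightward).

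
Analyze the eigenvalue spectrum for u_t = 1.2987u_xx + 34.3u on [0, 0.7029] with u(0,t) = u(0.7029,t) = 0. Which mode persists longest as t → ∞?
Eigenvalues: λₙ = 1.2987n²π²/0.7029² - 34.3.
First three modes:
  n=1: λ₁ = 1.2987π²/0.7029² - 34.3 ≈ -8.357
  n=2: λ₂ = 5.1948π²/0.7029² - 34.3 ≈ 69.472
  n=3: λ₃ = 11.6883π²/0.7029² - 34.3 ≈ 199.188
Since 1.2987π²/0.7029² ≈ 25.943 < 34.3, λ₁ < 0.
The n=1 mode grows fastest (−λₙ is largest for n=1) → dominates.
Asymptotic: u ~ c₁ sin(πx/0.7029) e^{8.357t} (exponential growth at rate −λ₁ ≈ 8.357).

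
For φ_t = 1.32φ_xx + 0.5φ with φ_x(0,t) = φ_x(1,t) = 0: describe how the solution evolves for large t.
φ grows unboundedly. With Neumann BCs the constant mode has diffusion eigenvalue 0, so any r > 0 makes it grow like e^(0.5t); solution grows exponentially.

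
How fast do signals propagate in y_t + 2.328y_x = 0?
Speed = 2.328. Information travels along x - 2.328t = const (rightward).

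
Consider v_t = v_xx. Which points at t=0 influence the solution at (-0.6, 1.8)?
The entire real line. The heat equation has infinite propagation speed: any initial disturbance instantly affects all points (though exponentially small far away).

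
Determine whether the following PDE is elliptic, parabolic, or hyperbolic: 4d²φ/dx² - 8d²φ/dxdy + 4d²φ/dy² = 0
Coefficients: A = 4, B = -8, C = 4. B² - 4AC = 0, which is zero, so the equation is parabolic.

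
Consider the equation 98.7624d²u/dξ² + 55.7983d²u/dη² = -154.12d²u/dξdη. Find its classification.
Rewriting in standard form: 98.7624d²u/dξ² + 154.12d²u/dξdη + 55.7983d²u/dη² = 0. Hyperbolic. (A = 98.7624, B = 154.12, C = 55.7983 gives B² - 4AC = 1709.87830432.)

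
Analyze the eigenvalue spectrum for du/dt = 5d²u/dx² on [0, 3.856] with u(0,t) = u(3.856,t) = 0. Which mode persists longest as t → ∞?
Eigenvalues: λₙ = 5n²π²/3.856².
First three modes:
  n=1: λ₁ = 5π²/3.856² ≈ 3.319
  n=2: λ₂ = 20π²/3.856² ≈ 13.276 (4× faster decay)
  n=3: λ₃ = 45π²/3.856² ≈ 29.87 (9× faster decay)
As t → ∞, higher modes decay exponentially faster. The n=1 mode dominates: u ~ c₁ sin(πx/3.856) e^{-λ₁t}.
Decay rate: λ₁ = 5π²/3.856² ≈ 3.319.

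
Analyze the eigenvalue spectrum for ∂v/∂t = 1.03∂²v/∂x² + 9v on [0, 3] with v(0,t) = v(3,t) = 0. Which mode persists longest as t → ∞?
Eigenvalues: λₙ = 1.03n²π²/3² - 9.
First three modes:
  n=1: λ₁ = 1.03π²/3² - 9 ≈ -7.87
  n=2: λ₂ = 4.12π²/3² - 9 ≈ -4.482
  n=3: λ₃ = 9.27π²/3² - 9 ≈ 1.166
Since 1.03π²/3² ≈ 1.13 < 9, λ₁ < 0.
The n=1 mode grows fastest (−λₙ is largest for n=1) → dominates.
Asymptotic: v ~ c₁ sin(πx/3) e^{7.87t} (exponential growth at rate −λ₁ ≈ 7.87).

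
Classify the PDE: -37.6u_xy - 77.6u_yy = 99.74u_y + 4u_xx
Rewriting in standard form: -4u_xx - 37.6u_xy - 77.6u_yy - 99.74u_y = 0. A = -4, B = -37.6, C = -77.6. Discriminant B² - 4AC = 172.16. Since 172.16 > 0, hyperbolic.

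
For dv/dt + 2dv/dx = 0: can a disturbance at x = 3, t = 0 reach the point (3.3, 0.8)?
No. Only data at x = 1.7 affects (3.3, 0.8). Advection has one-way propagation along characteristics.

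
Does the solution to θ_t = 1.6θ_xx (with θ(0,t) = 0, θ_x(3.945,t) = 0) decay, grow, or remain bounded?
θ → 0. Heat escapes through the Dirichlet boundary.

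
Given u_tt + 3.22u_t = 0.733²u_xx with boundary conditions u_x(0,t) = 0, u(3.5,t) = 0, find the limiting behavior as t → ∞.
u → 0. Damping (γ=3.22) dissipates energy; oscillations decay exponentially.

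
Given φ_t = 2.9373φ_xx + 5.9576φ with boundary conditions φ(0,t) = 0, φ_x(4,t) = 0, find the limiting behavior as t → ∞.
φ grows unboundedly. Reaction dominates diffusion (r=5.9576 > κπ²/(4L²)≈0.45); solution grows exponentially.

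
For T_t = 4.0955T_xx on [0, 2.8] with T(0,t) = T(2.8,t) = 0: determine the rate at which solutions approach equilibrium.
Eigenvalues: λₙ = 4.0955n²π²/2.8².
First three modes:
  n=1: λ₁ = 4.0955π²/2.8² ≈ 5.156
  n=2: λ₂ = 16.382π²/2.8² ≈ 20.623 (4× faster decay)
  n=3: λ₃ = 36.8595π²/2.8² ≈ 46.402 (9× faster decay)
As t → ∞, higher modes decay exponentially faster. The n=1 mode dominates: T ~ c₁ sin(πx/2.8) e^{-λ₁t}.
Decay rate: λ₁ = 4.0955π²/2.8² ≈ 5.156.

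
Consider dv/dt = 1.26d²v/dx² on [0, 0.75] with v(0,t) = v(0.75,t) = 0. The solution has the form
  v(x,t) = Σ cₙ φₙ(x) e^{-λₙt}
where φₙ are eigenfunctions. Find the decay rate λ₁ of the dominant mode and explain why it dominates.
Eigenvalues: λₙ = 1.26n²π²/0.75².
First three modes:
  n=1: λ₁ = 1.26π²/0.75² ≈ 22.108
  n=2: λ₂ = 5.04π²/0.75² ≈ 88.432 (4× faster decay)
  n=3: λ₃ = 11.34π²/0.75² ≈ 198.971 (9× faster decay)
As t → ∞, higher modes decay exponentially faster. The n=1 mode dominates: v ~ c₁ sin(πx/0.75) e^{-λ₁t}.
Decay rate: λ₁ = 1.26π²/0.75² ≈ 22.108.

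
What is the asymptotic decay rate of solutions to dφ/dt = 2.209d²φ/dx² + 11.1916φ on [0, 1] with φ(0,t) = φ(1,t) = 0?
Eigenvalues: λₙ = 2.209n²π²/1² - 11.1916.
First three modes:
  n=1: λ₁ = 2.209π² - 11.1916 ≈ 10.61
  n=2: λ₂ = 8.836π² - 11.1916 ≈ 76.016
  n=3: λ₃ = 19.881π² - 11.1916 ≈ 185.026
Since 2.209π² ≈ 21.802 > 11.1916, all λₙ > 0.
The n=1 mode decays slowest → dominates as t → ∞.
Asymptotic: φ ~ c₁ sin(πx/1) e^{-λ₁t} with decay rate λ₁ ≈ 10.61.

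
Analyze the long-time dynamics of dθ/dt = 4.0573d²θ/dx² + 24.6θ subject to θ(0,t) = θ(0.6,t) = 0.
Long-time behavior: θ → 0. Diffusion dominates reaction (r=24.6 < κπ²/L²≈111.23); solution decays.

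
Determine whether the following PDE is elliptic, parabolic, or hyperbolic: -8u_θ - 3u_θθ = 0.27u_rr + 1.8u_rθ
Rewriting in standard form: -0.27u_rr - 1.8u_rθ - 3u_θθ - 8u_θ = 0. Coefficients: A = -0.27, B = -1.8, C = -3. B² - 4AC = 0, which is zero, so the equation is parabolic.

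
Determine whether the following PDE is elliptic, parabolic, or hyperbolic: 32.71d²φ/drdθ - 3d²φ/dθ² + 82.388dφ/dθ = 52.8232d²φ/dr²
Rewriting in standard form: -52.8232d²φ/dr² + 32.71d²φ/drdθ - 3d²φ/dθ² + 82.388dφ/dθ = 0. Coefficients: A = -52.8232, B = 32.71, C = -3. B² - 4AC = 436.0657, which is positive, so the equation is hyperbolic.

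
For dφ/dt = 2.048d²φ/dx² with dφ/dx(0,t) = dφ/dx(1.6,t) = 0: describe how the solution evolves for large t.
φ → constant (steady state). Heat is conserved (no flux at boundaries); solution approaches the spatial average.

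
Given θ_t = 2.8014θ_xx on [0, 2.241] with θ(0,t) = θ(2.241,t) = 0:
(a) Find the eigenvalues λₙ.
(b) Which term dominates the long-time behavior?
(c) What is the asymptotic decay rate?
Eigenvalues: λₙ = 2.8014n²π²/2.241².
First three modes:
  n=1: λ₁ = 2.8014π²/2.241² ≈ 5.505
  n=2: λ₂ = 11.2056π²/2.241² ≈ 22.022 (4× faster decay)
  n=3: λ₃ = 25.2126π²/2.241² ≈ 49.549 (9× faster decay)
As t → ∞, higher modes decay exponentially faster. The n=1 mode dominates: θ ~ c₁ sin(πx/2.241) e^{-λ₁t}.
Decay rate: λ₁ = 2.8014π²/2.241² ≈ 5.505.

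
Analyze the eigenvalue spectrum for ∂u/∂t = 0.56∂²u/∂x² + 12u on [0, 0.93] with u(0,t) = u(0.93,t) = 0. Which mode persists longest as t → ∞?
Eigenvalues: λₙ = 0.56n²π²/0.93² - 12.
First three modes:
  n=1: λ₁ = 0.56π²/0.93² - 12 ≈ -5.61
  n=2: λ₂ = 2.24π²/0.93² - 12 ≈ 13.561
  n=3: λ₃ = 5.04π²/0.93² - 12 ≈ 45.513
Since 0.56π²/0.93² ≈ 6.39 < 12, λ₁ < 0.
The n=1 mode grows fastest (−λₙ is largest for n=1) → dominates.
Asymptotic: u ~ c₁ sin(πx/0.93) e^{5.61t} (exponential growth at rate −λ₁ ≈ 5.61).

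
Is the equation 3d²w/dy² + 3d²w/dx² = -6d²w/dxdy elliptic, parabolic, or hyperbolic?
Rewriting in standard form: 3d²w/dx² + 6d²w/dxdy + 3d²w/dy² = 0. Computing B² - 4AC with A = 3, B = 6, C = 3: discriminant = 0 (zero). Answer: parabolic.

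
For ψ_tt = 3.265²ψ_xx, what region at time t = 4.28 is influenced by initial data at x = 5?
Domain of influence: [-8.9742, 18.9742]. Data at x = 5 spreads outward at speed 3.265.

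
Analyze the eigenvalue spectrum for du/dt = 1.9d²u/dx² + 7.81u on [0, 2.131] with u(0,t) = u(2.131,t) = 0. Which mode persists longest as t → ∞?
Eigenvalues: λₙ = 1.9n²π²/2.131² - 7.81.
First three modes:
  n=1: λ₁ = 1.9π²/2.131² - 7.81 ≈ -3.681
  n=2: λ₂ = 7.6π²/2.131² - 7.81 ≈ 8.708
  n=3: λ₃ = 17.1π²/2.131² - 7.81 ≈ 29.355
Since 1.9π²/2.131² ≈ 4.129 < 7.81, λ₁ < 0.
The n=1 mode grows fastest (−λₙ is largest for n=1) → dominates.
Asymptotic: u ~ c₁ sin(πx/2.131) e^{3.681t} (exponential growth at rate −λ₁ ≈ 3.681).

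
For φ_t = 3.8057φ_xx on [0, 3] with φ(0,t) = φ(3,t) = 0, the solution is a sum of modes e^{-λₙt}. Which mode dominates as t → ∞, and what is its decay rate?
Eigenvalues: λₙ = 3.8057n²π²/3².
First three modes:
  n=1: λ₁ = 3.8057π²/3² ≈ 4.173
  n=2: λ₂ = 15.2228π²/3² ≈ 16.694 (4× faster decay)
  n=3: λ₃ = 34.2513π²/3² ≈ 37.561 (9× faster decay)
As t → ∞, higher modes decay exponentially faster. The n=1 mode dominates: φ ~ c₁ sin(πx/3) e^{-λ₁t}.
Decay rate: λ₁ = 3.8057π²/3² ≈ 4.173.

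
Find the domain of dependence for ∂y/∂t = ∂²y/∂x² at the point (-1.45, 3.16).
The entire real line. The heat equation has infinite propagation speed: any initial disturbance instantly affects all points (though exponentially small far away).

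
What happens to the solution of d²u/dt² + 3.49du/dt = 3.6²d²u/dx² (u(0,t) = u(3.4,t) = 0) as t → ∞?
u → 0. Damping (γ=3.49) dissipates energy; oscillations decay exponentially.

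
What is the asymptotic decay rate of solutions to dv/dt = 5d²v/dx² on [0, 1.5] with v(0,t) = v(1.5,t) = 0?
Eigenvalues: λₙ = 5n²π²/1.5².
First three modes:
  n=1: λ₁ = 5π²/1.5² ≈ 21.932
  n=2: λ₂ = 20π²/1.5² ≈ 87.73 (4× faster decay)
  n=3: λ₃ = 45π²/1.5² ≈ 197.392 (9× faster decay)
As t → ∞, higher modes decay exponentially faster. The n=1 mode dominates: v ~ c₁ sin(πx/1.5) e^{-λ₁t}.
Decay rate: λ₁ = 5π²/1.5² ≈ 21.932.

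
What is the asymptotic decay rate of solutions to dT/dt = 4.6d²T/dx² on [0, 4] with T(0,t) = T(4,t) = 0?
Eigenvalues: λₙ = 4.6n²π²/4².
First three modes:
  n=1: λ₁ = 4.6π²/4² ≈ 2.838
  n=2: λ₂ = 18.4π²/4² ≈ 11.35 (4× faster decay)
  n=3: λ₃ = 41.4π²/4² ≈ 25.538 (9× faster decay)
As t → ∞, higher modes decay exponentially faster. The n=1 mode dominates: T ~ c₁ sin(πx/4) e^{-λ₁t}.
Decay rate: λ₁ = 4.6π²/4² ≈ 2.838.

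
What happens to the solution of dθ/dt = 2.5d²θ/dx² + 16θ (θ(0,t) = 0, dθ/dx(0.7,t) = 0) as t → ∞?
θ grows unboundedly. Reaction dominates diffusion (r=16 > κπ²/(4L²)≈12.59); solution grows exponentially.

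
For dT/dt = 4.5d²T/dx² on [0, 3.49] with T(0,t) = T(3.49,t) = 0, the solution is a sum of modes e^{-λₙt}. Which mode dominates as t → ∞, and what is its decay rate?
Eigenvalues: λₙ = 4.5n²π²/3.49².
First three modes:
  n=1: λ₁ = 4.5π²/3.49² ≈ 3.646
  n=2: λ₂ = 18π²/3.49² ≈ 14.586 (4× faster decay)
  n=3: λ₃ = 40.5π²/3.49² ≈ 32.817 (9× faster decay)
As t → ∞, higher modes decay exponentially faster. The n=1 mode dominates: T ~ c₁ sin(πx/3.49) e^{-λ₁t}.
Decay rate: λ₁ = 4.5π²/3.49² ≈ 3.646.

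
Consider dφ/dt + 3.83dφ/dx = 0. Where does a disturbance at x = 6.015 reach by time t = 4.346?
At x = 22.66018. The characteristic carries data from (6.015, 0) to (22.66018, 4.346).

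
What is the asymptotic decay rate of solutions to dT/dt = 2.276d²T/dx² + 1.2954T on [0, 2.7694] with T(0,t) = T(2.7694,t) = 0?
Eigenvalues: λₙ = 2.276n²π²/2.7694² - 1.2954.
First three modes:
  n=1: λ₁ = 2.276π²/2.7694² - 1.2954 ≈ 1.633
  n=2: λ₂ = 9.104π²/2.7694² - 1.2954 ≈ 10.42
  n=3: λ₃ = 20.484π²/2.7694² - 1.2954 ≈ 25.064
Since 2.276π²/2.7694² ≈ 2.929 > 1.2954, all λₙ > 0.
The n=1 mode decays slowest → dominates as t → ∞.
Asymptotic: T ~ c₁ sin(πx/2.7694) e^{-λ₁t} with decay rate λ₁ ≈ 1.633.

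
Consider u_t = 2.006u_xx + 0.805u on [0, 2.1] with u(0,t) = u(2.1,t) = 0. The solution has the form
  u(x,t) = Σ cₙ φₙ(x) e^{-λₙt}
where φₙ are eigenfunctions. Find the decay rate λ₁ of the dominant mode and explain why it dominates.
Eigenvalues: λₙ = 2.006n²π²/2.1² - 0.805.
First three modes:
  n=1: λ₁ = 2.006π²/2.1² - 0.805 ≈ 3.684
  n=2: λ₂ = 8.024π²/2.1² - 0.805 ≈ 17.153
  n=3: λ₃ = 18.054π²/2.1² - 0.805 ≈ 39.6
Since 2.006π²/2.1² ≈ 4.489 > 0.805, all λₙ > 0.
The n=1 mode decays slowest → dominates as t → ∞.
Asymptotic: u ~ c₁ sin(πx/2.1) e^{-λ₁t} with decay rate λ₁ ≈ 3.684.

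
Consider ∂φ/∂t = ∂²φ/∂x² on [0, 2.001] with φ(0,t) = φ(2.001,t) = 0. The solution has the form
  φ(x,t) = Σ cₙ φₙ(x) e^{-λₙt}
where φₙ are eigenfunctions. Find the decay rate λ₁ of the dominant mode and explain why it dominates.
Eigenvalues: λₙ = n²π²/2.001².
First three modes:
  n=1: λ₁ = π²/2.001² ≈ 2.465
  n=2: λ₂ = 4π²/2.001² ≈ 9.86 (4× faster decay)
  n=3: λ₃ = 9π²/2.001² ≈ 22.184 (9× faster decay)
As t → ∞, higher modes decay exponentially faster. The n=1 mode dominates: φ ~ c₁ sin(πx/2.001) e^{-λ₁t}.
Decay rate: λ₁ = π²/2.001² ≈ 2.465.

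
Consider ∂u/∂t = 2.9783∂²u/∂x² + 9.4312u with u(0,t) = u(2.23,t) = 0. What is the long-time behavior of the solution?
As t → ∞, u grows unboundedly. Reaction dominates diffusion (r=9.4312 > κπ²/L²≈5.91); solution grows exponentially.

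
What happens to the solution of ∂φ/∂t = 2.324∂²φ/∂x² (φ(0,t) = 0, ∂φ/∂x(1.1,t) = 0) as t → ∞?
φ → 0. Heat escapes through the Dirichlet boundary.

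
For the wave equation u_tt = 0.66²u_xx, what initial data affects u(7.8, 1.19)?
Domain of dependence: [7.0146, 8.5854]. Signals travel at speed 0.66, so data within |x - 7.8| ≤ 0.66·1.19 = 0.7854 can reach the point.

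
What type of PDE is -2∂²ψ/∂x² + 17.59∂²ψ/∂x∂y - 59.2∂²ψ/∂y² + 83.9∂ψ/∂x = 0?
With A = -2, B = 17.59, C = -59.2, the discriminant is -164.1919. This is an elliptic PDE.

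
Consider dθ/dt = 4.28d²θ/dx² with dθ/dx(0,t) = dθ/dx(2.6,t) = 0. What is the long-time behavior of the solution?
As t → ∞, θ → constant (steady state). Heat is conserved (no flux at boundaries); solution approaches the spatial average.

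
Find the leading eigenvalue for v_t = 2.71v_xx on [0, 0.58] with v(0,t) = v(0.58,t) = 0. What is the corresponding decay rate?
Eigenvalues: λₙ = 2.71n²π²/0.58².
First three modes:
  n=1: λ₁ = 2.71π²/0.58² ≈ 79.508
  n=2: λ₂ = 10.84π²/0.58² ≈ 318.034 (4× faster decay)
  n=3: λ₃ = 24.39π²/0.58² ≈ 715.576 (9× faster decay)
As t → ∞, higher modes decay exponentially faster. The n=1 mode dominates: v ~ c₁ sin(πx/0.58) e^{-λ₁t}.
Decay rate: λ₁ = 2.71π²/0.58² ≈ 79.508.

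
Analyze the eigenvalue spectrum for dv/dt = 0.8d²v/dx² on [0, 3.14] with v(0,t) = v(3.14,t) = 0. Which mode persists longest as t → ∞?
Eigenvalues: λₙ = 0.8n²π²/3.14².
First three modes:
  n=1: λ₁ = 0.8π²/3.14² ≈ 0.801
  n=2: λ₂ = 3.2π²/3.14² ≈ 3.203 (4× faster decay)
  n=3: λ₃ = 7.2π²/3.14² ≈ 7.207 (9× faster decay)
As t → ∞, higher modes decay exponentially faster. The n=1 mode dominates: v ~ c₁ sin(πx/3.14) e^{-λ₁t}.
Decay rate: λ₁ = 0.8π²/3.14² ≈ 0.801.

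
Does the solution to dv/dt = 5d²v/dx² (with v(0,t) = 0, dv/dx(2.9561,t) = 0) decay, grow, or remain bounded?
v → 0. Heat escapes through the Dirichlet boundary.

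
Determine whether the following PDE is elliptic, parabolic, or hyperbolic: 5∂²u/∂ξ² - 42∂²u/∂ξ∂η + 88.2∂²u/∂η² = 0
Coefficients: A = 5, B = -42, C = 88.2. B² - 4AC = 0, which is zero, so the equation is parabolic.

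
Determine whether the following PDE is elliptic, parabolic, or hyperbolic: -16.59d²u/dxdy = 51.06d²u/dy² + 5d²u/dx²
Rewriting in standard form: -5d²u/dx² - 16.59d²u/dxdy - 51.06d²u/dy² = 0. Coefficients: A = -5, B = -16.59, C = -51.06. B² - 4AC = -745.9719, which is negative, so the equation is elliptic.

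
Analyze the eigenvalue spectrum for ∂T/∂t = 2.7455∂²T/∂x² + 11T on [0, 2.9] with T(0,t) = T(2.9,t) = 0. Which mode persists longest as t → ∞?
Eigenvalues: λₙ = 2.7455n²π²/2.9² - 11.
First three modes:
  n=1: λ₁ = 2.7455π²/2.9² - 11 ≈ -7.778
  n=2: λ₂ = 10.982π²/2.9² - 11 ≈ 1.888
  n=3: λ₃ = 24.7095π²/2.9² - 11 ≈ 17.998
Since 2.7455π²/2.9² ≈ 3.222 < 11, λ₁ < 0.
The n=1 mode grows fastest (−λₙ is largest for n=1) → dominates.
Asymptotic: T ~ c₁ sin(πx/2.9) e^{7.778t} (exponential growth at rate −λ₁ ≈ 7.778).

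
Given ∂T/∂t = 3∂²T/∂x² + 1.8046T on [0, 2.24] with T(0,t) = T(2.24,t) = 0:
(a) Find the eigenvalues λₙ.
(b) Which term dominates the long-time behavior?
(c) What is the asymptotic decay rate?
Eigenvalues: λₙ = 3n²π²/2.24² - 1.8046.
First three modes:
  n=1: λ₁ = 3π²/2.24² - 1.8046 ≈ 4.096
  n=2: λ₂ = 12π²/2.24² - 1.8046 ≈ 21.799
  n=3: λ₃ = 27π²/2.24² - 1.8046 ≈ 51.304
Since 3π²/2.24² ≈ 5.901 > 1.8046, all λₙ > 0.
The n=1 mode decays slowest → dominates as t → ∞.
Asymptotic: T ~ c₁ sin(πx/2.24) e^{-λ₁t} with decay rate λ₁ ≈ 4.096.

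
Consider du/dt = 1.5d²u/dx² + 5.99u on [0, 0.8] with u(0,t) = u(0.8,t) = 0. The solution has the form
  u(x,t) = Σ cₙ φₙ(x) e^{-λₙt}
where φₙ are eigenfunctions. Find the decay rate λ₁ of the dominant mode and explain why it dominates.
Eigenvalues: λₙ = 1.5n²π²/0.8² - 5.99.
First three modes:
  n=1: λ₁ = 1.5π²/0.8² - 5.99 ≈ 17.142
  n=2: λ₂ = 6π²/0.8² - 5.99 ≈ 86.538
  n=3: λ₃ = 13.5π²/0.8² - 5.99 ≈ 202.197
Since 1.5π²/0.8² ≈ 23.132 > 5.99, all λₙ > 0.
The n=1 mode decays slowest → dominates as t → ∞.
Asymptotic: u ~ c₁ sin(πx/0.8) e^{-λ₁t} with decay rate λ₁ ≈ 17.142.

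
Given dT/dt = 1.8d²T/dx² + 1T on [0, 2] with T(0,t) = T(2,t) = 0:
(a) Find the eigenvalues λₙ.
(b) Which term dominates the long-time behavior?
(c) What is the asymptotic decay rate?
Eigenvalues: λₙ = 1.8n²π²/2² - 1.
First three modes:
  n=1: λ₁ = 1.8π²/2² - 1 ≈ 3.441
  n=2: λ₂ = 7.2π²/2² - 1 ≈ 16.765
  n=3: λ₃ = 16.2π²/2² - 1 ≈ 38.972
Since 1.8π²/2² ≈ 4.441 > 1, all λₙ > 0.
The n=1 mode decays slowest → dominates as t → ∞.
Asymptotic: T ~ c₁ sin(πx/2) e^{-λ₁t} with decay rate λ₁ ≈ 3.441.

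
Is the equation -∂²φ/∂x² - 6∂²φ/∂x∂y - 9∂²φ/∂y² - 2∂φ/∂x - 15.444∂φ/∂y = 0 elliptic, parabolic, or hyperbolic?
Computing B² - 4AC with A = -1, B = -6, C = -9: discriminant = 0 (zero). Answer: parabolic.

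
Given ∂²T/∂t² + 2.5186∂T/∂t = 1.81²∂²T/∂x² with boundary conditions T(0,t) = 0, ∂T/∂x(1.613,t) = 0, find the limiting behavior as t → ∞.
T → 0. Damping (γ=2.5186) dissipates energy; oscillations decay exponentially.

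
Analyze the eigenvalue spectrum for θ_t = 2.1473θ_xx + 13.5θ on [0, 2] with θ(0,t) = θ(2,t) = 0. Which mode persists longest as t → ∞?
Eigenvalues: λₙ = 2.1473n²π²/2² - 13.5.
First three modes:
  n=1: λ₁ = 2.1473π²/2² - 13.5 ≈ -8.202
  n=2: λ₂ = 8.5892π²/2² - 13.5 ≈ 7.693
  n=3: λ₃ = 19.3257π²/2² - 13.5 ≈ 34.184
Since 2.1473π²/2² ≈ 5.298 < 13.5, λ₁ < 0.
The n=1 mode grows fastest (−λₙ is largest for n=1) → dominates.
Asymptotic: θ ~ c₁ sin(πx/2) e^{8.202t} (exponential growth at rate −λ₁ ≈ 8.202).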